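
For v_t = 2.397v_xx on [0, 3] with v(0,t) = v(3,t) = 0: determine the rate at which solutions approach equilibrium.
Eigenvalues: λₙ = 2.397n²π²/3².
First three modes:
  n=1: λ₁ = 2.397π²/3² ≈ 2.629
  n=2: λ₂ = 9.588π²/3² ≈ 10.514 (4× faster decay)
  n=3: λ₃ = 21.573π²/3² ≈ 23.657 (9× faster decay)
As t → ∞, higher modes decay exponentially faster. The n=1 mode dominates: v ~ c₁ sin(πx/3) e^{-λ₁t}.
Decay rate: λ₁ = 2.397π²/3² ≈ 2.629.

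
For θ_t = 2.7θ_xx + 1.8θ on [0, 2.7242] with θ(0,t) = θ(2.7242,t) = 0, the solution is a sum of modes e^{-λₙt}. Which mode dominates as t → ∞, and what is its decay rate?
Eigenvalues: λₙ = 2.7n²π²/2.7242² - 1.8.
First three modes:
  n=1: λ₁ = 2.7π²/2.7242² - 1.8 ≈ 1.791
  n=2: λ₂ = 10.8π²/2.7242² - 1.8 ≈ 12.563
  n=3: λ₃ = 24.3π²/2.7242² - 1.8 ≈ 30.517
Since 2.7π²/2.7242² ≈ 3.591 > 1.8, all λₙ > 0.
The n=1 mode decays slowest → dominates as t → ∞.
Asymptotic: θ ~ c₁ sin(πx/2.7242) e^{-λ₁t} with decay rate λ₁ ≈ 1.791.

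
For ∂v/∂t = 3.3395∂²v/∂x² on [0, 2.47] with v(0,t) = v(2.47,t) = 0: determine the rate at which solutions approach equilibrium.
Eigenvalues: λₙ = 3.3395n²π²/2.47².
First three modes:
  n=1: λ₁ = 3.3395π²/2.47² ≈ 5.402
  n=2: λ₂ = 13.358π²/2.47² ≈ 21.61 (4× faster decay)
  n=3: λ₃ = 30.0555π²/2.47² ≈ 48.622 (9× faster decay)
As t → ∞, higher modes decay exponentially faster. The n=1 mode dominates: v ~ c₁ sin(πx/2.47) e^{-λ₁t}.
Decay rate: λ₁ = 3.3395π²/2.47² ≈ 5.402.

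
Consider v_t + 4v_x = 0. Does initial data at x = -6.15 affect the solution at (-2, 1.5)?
No. Only data at x = -8 affects (-2, 1.5). Advection has one-way propagation along characteristics.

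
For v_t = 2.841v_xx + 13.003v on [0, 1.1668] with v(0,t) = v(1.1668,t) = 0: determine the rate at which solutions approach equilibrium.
Eigenvalues: λₙ = 2.841n²π²/1.1668² - 13.003.
First three modes:
  n=1: λ₁ = 2.841π²/1.1668² - 13.003 ≈ 7.593
  n=2: λ₂ = 11.364π²/1.1668² - 13.003 ≈ 69.38
  n=3: λ₃ = 25.569π²/1.1668² - 13.003 ≈ 172.359
Since 2.841π²/1.1668² ≈ 20.596 > 13.003, all λₙ > 0.
The n=1 mode decays slowest → dominates as t → ∞.
Asymptotic: v ~ c₁ sin(πx/1.1668) e^{-λ₁t} with decay rate λ₁ ≈ 7.593.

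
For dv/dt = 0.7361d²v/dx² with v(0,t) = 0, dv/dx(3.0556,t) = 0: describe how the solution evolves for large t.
v → 0. Heat escapes through the Dirichlet boundary.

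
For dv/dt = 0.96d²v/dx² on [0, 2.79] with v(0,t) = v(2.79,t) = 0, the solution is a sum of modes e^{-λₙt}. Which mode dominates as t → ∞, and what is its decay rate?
Eigenvalues: λₙ = 0.96n²π²/2.79².
First three modes:
  n=1: λ₁ = 0.96π²/2.79² ≈ 1.217
  n=2: λ₂ = 3.84π²/2.79² ≈ 4.869 (4× faster decay)
  n=3: λ₃ = 8.64π²/2.79² ≈ 10.955 (9× faster decay)
As t → ∞, higher modes decay exponentially faster. The n=1 mode dominates: v ~ c₁ sin(πx/2.79) e^{-λ₁t}.
Decay rate: λ₁ = 0.96π²/2.79² ≈ 1.217.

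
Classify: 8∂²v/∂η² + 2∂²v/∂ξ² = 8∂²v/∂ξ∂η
Rewriting in standard form: 2∂²v/∂ξ² - 8∂²v/∂ξ∂η + 8∂²v/∂η² = 0. Parabolic (discriminant = 0).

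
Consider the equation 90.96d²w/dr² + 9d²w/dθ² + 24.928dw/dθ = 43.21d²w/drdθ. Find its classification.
Rewriting in standard form: 90.96d²w/dr² - 43.21d²w/drdθ + 9d²w/dθ² + 24.928dw/dθ = 0. Elliptic. (A = 90.96, B = -43.21, C = 9 gives B² - 4AC = -1407.4559.)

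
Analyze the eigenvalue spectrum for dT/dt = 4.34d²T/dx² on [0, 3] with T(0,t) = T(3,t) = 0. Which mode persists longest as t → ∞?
Eigenvalues: λₙ = 4.34n²π²/3².
First three modes:
  n=1: λ₁ = 4.34π²/3² ≈ 4.759
  n=2: λ₂ = 17.36π²/3² ≈ 19.037 (4× faster decay)
  n=3: λ₃ = 39.06π²/3² ≈ 42.834 (9× faster decay)
As t → ∞, higher modes decay exponentially faster. The n=1 mode dominates: T ~ c₁ sin(πx/3) e^{-λ₁t}.
Decay rate: λ₁ = 4.34π²/3² ≈ 4.759.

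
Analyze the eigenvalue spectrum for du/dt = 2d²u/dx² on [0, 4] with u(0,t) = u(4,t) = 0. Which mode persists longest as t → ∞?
Eigenvalues: λₙ = 2n²π²/4².
First three modes:
  n=1: λ₁ = 2π²/4² ≈ 1.234
  n=2: λ₂ = 8π²/4² ≈ 4.935 (4× faster decay)
  n=3: λ₃ = 18π²/4² ≈ 11.103 (9× faster decay)
As t → ∞, higher modes decay exponentially faster. The n=1 mode dominates: u ~ c₁ sin(πx/4) e^{-λ₁t}.
Decay rate: λ₁ = 2π²/4² ≈ 1.234.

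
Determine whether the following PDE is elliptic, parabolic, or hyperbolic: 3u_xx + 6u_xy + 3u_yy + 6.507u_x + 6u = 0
Coefficients: A = 3, B = 6, C = 3. B² - 4AC = 0, which is zero, so the equation is parabolic.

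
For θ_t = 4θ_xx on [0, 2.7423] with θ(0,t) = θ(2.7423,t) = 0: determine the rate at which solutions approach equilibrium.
Eigenvalues: λₙ = 4n²π²/2.7423².
First three modes:
  n=1: λ₁ = 4π²/2.7423² ≈ 5.25
  n=2: λ₂ = 16π²/2.7423² ≈ 20.999 (4× faster decay)
  n=3: λ₃ = 36π²/2.7423² ≈ 47.247 (9× faster decay)
As t → ∞, higher modes decay exponentially faster. The n=1 mode dominates: θ ~ c₁ sin(πx/2.7423) e^{-λ₁t}.
Decay rate: λ₁ = 4π²/2.7423² ≈ 5.25.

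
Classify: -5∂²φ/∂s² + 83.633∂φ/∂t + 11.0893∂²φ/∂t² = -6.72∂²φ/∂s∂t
Rewriting in standard form: -5∂²φ/∂s² + 6.72∂²φ/∂s∂t + 11.0893∂²φ/∂t² + 83.633∂φ/∂t = 0. Hyperbolic (discriminant = 266.9444).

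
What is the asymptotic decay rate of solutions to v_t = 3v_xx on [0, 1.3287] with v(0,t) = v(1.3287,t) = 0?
Eigenvalues: λₙ = 3n²π²/1.3287².
First three modes:
  n=1: λ₁ = 3π²/1.3287² ≈ 16.771
  n=2: λ₂ = 12π²/1.3287² ≈ 67.085 (4× faster decay)
  n=3: λ₃ = 27π²/1.3287² ≈ 150.942 (9× faster decay)
As t → ∞, higher modes decay exponentially faster. The n=1 mode dominates: v ~ c₁ sin(πx/1.3287) e^{-λ₁t}.
Decay rate: λ₁ = 3π²/1.3287² ≈ 16.771.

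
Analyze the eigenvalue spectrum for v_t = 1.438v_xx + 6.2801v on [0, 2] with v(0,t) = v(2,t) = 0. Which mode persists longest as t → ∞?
Eigenvalues: λₙ = 1.438n²π²/2² - 6.2801.
First three modes:
  n=1: λ₁ = 1.438π²/2² - 6.2801 ≈ -2.732
  n=2: λ₂ = 5.752π²/2² - 6.2801 ≈ 7.912
  n=3: λ₃ = 12.942π²/2² - 6.2801 ≈ 25.653
Since 1.438π²/2² ≈ 3.548 < 6.2801, λ₁ < 0.
The n=1 mode grows fastest (−λₙ is largest for n=1) → dominates.
Asymptotic: v ~ c₁ sin(πx/2) e^{2.732t} (exponential growth at rate −λ₁ ≈ 2.732).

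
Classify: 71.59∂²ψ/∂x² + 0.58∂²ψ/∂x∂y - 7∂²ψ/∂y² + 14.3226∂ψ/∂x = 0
Hyperbolic (discriminant = 2004.8564).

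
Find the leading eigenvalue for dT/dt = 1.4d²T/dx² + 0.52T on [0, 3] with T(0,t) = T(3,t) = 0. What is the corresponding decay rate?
Eigenvalues: λₙ = 1.4n²π²/3² - 0.52.
First three modes:
  n=1: λ₁ = 1.4π²/3² - 0.52 ≈ 1.015
  n=2: λ₂ = 5.6π²/3² - 0.52 ≈ 5.621
  n=3: λ₃ = 12.6π²/3² - 0.52 ≈ 13.297
Since 1.4π²/3² ≈ 1.535 > 0.52, all λₙ > 0.
The n=1 mode decays slowest → dominates as t → ∞.
Asymptotic: T ~ c₁ sin(πx/3) e^{-λ₁t} with decay rate λ₁ ≈ 1.015.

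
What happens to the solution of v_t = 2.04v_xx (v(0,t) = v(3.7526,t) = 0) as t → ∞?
v → 0. Heat diffuses out through both boundaries.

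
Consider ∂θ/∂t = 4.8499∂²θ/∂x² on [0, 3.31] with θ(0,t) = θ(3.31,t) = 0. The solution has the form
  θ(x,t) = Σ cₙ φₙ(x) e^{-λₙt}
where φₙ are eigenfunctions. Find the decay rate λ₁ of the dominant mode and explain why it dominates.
Eigenvalues: λₙ = 4.8499n²π²/3.31².
First three modes:
  n=1: λ₁ = 4.8499π²/3.31² ≈ 4.369
  n=2: λ₂ = 19.3996π²/3.31² ≈ 17.476 (4× faster decay)
  n=3: λ₃ = 43.6491π²/3.31² ≈ 39.321 (9× faster decay)
As t → ∞, higher modes decay exponentially faster. The n=1 mode dominates: θ ~ c₁ sin(πx/3.31) e^{-λ₁t}.
Decay rate: λ₁ = 4.8499π²/3.31² ≈ 4.369.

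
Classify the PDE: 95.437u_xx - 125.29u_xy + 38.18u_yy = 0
A = 95.437, B = -125.29, C = 38.18. Discriminant B² - 4AC = 1122.44546. Since 1122.44546 > 0, hyperbolic.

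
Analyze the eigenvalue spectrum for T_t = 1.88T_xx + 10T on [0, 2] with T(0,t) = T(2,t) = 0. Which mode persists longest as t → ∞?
Eigenvalues: λₙ = 1.88n²π²/2² - 10.
First three modes:
  n=1: λ₁ = 1.88π²/2² - 10 ≈ -5.361
  n=2: λ₂ = 7.52π²/2² - 10 ≈ 8.555
  n=3: λ₃ = 16.92π²/2² - 10 ≈ 31.748
Since 1.88π²/2² ≈ 4.639 < 10, λ₁ < 0.
The n=1 mode grows fastest (−λₙ is largest for n=1) → dominates.
Asymptotic: T ~ c₁ sin(πx/2) e^{5.361t} (exponential growth at rate −λ₁ ≈ 5.361).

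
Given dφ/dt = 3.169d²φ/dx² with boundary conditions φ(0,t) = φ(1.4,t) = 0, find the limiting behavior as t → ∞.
φ → 0. Heat diffuses out through both boundaries.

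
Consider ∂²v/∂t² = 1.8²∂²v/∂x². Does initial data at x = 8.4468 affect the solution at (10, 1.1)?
Yes. The domain of dependence is [8.02, 11.98], and 8.4468 ∈ [8.02, 11.98].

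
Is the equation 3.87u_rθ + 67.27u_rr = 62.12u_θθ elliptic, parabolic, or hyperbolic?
Rewriting in standard form: 67.27u_rr + 3.87u_rθ - 62.12u_θθ = 0. Computing B² - 4AC with A = 67.27, B = 3.87, C = -62.12: discriminant = 16730.2265 (positive). Answer: hyperbolic.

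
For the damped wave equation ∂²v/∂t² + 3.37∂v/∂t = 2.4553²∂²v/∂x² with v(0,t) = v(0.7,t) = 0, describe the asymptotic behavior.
v → 0. Damping (γ=3.37) dissipates energy; oscillations decay exponentially.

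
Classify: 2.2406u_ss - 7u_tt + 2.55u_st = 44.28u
Rewriting in standard form: 2.2406u_ss + 2.55u_st - 7u_tt - 44.28u = 0. Hyperbolic (discriminant = 69.2393).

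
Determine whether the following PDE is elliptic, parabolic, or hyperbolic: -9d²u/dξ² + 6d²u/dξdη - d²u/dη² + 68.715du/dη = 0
Coefficients: A = -9, B = 6, C = -1. B² - 4AC = 0, which is zero, so the equation is parabolic.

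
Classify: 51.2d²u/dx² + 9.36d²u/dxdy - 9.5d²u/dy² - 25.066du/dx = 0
Hyperbolic (discriminant = 2033.2096).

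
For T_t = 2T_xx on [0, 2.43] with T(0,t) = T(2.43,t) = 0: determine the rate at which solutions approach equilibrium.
Eigenvalues: λₙ = 2n²π²/2.43².
First three modes:
  n=1: λ₁ = 2π²/2.43² ≈ 3.343
  n=2: λ₂ = 8π²/2.43² ≈ 13.371 (4× faster decay)
  n=3: λ₃ = 18π²/2.43² ≈ 30.086 (9× faster decay)
As t → ∞, higher modes decay exponentially faster. The n=1 mode dominates: T ~ c₁ sin(πx/2.43) e^{-λ₁t}.
Decay rate: λ₁ = 2π²/2.43² ≈ 3.343.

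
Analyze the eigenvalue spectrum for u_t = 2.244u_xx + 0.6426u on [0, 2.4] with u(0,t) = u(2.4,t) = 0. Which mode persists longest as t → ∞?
Eigenvalues: λₙ = 2.244n²π²/2.4² - 0.6426.
First three modes:
  n=1: λ₁ = 2.244π²/2.4² - 0.6426 ≈ 3.202
  n=2: λ₂ = 8.976π²/2.4² - 0.6426 ≈ 14.738
  n=3: λ₃ = 20.196π²/2.4² - 0.6426 ≈ 33.963
Since 2.244π²/2.4² ≈ 3.845 > 0.6426, all λₙ > 0.
The n=1 mode decays slowest → dominates as t → ∞.
Asymptotic: u ~ c₁ sin(πx/2.4) e^{-λ₁t} with decay rate λ₁ ≈ 3.202.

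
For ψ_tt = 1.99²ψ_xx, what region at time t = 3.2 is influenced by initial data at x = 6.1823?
Domain of influence: [-0.1857, 12.5503]. Data at x = 6.1823 spreads outward at speed 1.99.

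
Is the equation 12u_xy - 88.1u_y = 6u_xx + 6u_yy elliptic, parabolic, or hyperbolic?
Rewriting in standard form: -6u_xx + 12u_xy - 6u_yy - 88.1u_y = 0. Computing B² - 4AC with A = -6, B = 12, C = -6: discriminant = 0 (zero). Answer: parabolic.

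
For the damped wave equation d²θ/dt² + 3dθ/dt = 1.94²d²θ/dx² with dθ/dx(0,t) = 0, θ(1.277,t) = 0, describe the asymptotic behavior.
θ → 0. Damping (γ=3) dissipates energy; oscillations decay exponentially.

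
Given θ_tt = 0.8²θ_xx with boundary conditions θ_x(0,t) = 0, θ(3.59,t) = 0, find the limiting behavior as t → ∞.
θ oscillates (no decay). Energy is conserved; the solution oscillates indefinitely as standing waves.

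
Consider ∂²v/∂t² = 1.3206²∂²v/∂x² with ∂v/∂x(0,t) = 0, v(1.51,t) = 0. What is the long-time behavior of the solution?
As t → ∞, v oscillates (no decay). Energy is conserved; the solution oscillates indefinitely as standing waves.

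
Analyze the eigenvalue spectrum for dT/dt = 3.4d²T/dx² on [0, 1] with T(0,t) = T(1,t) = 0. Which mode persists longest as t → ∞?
Eigenvalues: λₙ = 3.4n²π².
First three modes:
  n=1: λ₁ = 3.4π² ≈ 33.557
  n=2: λ₂ = 13.6π² ≈ 134.227 (4× faster decay)
  n=3: λ₃ = 30.6π² ≈ 302.01 (9× faster decay)
As t → ∞, higher modes decay exponentially faster. The n=1 mode dominates: T ~ c₁ sin(πx) e^{-λ₁t}.
Decay rate: λ₁ = 3.4π² ≈ 33.557.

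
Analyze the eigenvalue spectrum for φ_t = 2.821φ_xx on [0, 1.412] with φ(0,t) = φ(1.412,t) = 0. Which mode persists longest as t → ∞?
Eigenvalues: λₙ = 2.821n²π²/1.412².
First three modes:
  n=1: λ₁ = 2.821π²/1.412² ≈ 13.965
  n=2: λ₂ = 11.284π²/1.412² ≈ 55.859 (4× faster decay)
  n=3: λ₃ = 25.389π²/1.412² ≈ 125.683 (9× faster decay)
As t → ∞, higher modes decay exponentially faster. The n=1 mode dominates: φ ~ c₁ sin(πx/1.412) e^{-λ₁t}.
Decay rate: λ₁ = 2.821π²/1.412² ≈ 13.965.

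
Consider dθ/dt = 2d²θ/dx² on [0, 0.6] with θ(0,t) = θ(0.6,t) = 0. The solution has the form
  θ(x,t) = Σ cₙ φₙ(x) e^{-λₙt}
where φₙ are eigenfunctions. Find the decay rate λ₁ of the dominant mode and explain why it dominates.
Eigenvalues: λₙ = 2n²π²/0.6².
First three modes:
  n=1: λ₁ = 2π²/0.6² ≈ 54.831
  n=2: λ₂ = 8π²/0.6² ≈ 219.325 (4× faster decay)
  n=3: λ₃ = 18π²/0.6² ≈ 493.48 (9× faster decay)
As t → ∞, higher modes decay exponentially faster. The n=1 mode dominates: θ ~ c₁ sin(πx/0.6) e^{-λ₁t}.
Decay rate: λ₁ = 2π²/0.6² ≈ 54.831.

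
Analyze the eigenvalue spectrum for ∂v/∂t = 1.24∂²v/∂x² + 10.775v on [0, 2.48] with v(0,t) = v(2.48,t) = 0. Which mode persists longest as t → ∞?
Eigenvalues: λₙ = 1.24n²π²/2.48² - 10.775.
First three modes:
  n=1: λ₁ = 1.24π²/2.48² - 10.775 ≈ -8.785
  n=2: λ₂ = 4.96π²/2.48² - 10.775 ≈ -2.816
  n=3: λ₃ = 11.16π²/2.48² - 10.775 ≈ 7.134
Since 1.24π²/2.48² ≈ 1.99 < 10.775, λ₁ < 0.
The n=1 mode grows fastest (−λₙ is largest for n=1) → dominates.
Asymptotic: v ~ c₁ sin(πx/2.48) e^{8.785t} (exponential growth at rate −λ₁ ≈ 8.785).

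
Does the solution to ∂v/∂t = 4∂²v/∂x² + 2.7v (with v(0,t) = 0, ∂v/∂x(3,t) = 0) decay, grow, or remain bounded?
v grows unboundedly. Reaction dominates diffusion (r=2.7 > κπ²/(4L²)≈1.1); solution grows exponentially.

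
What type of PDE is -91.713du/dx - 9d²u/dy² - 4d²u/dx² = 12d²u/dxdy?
Rewriting in standard form: -4d²u/dx² - 12d²u/dxdy - 9d²u/dy² - 91.713du/dx = 0. With A = -4, B = -12, C = -9, the discriminant is 0. This is a parabolic PDE.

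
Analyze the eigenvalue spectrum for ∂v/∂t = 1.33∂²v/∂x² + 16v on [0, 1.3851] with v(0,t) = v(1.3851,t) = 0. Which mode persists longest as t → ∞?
Eigenvalues: λₙ = 1.33n²π²/1.3851² - 16.
First three modes:
  n=1: λ₁ = 1.33π²/1.3851² - 16 ≈ -9.158
  n=2: λ₂ = 5.32π²/1.3851² - 16 ≈ 11.368
  n=3: λ₃ = 11.97π²/1.3851² - 16 ≈ 45.579
Since 1.33π²/1.3851² ≈ 6.842 < 16, λ₁ < 0.
The n=1 mode grows fastest (−λₙ is largest for n=1) → dominates.
Asymptotic: v ~ c₁ sin(πx/1.3851) e^{9.158t} (exponential growth at rate −λ₁ ≈ 9.158).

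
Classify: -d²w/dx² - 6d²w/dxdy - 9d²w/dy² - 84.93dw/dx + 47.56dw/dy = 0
Parabolic (discriminant = 0).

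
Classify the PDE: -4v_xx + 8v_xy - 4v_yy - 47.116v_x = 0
A = -4, B = 8, C = -4. Discriminant B² - 4AC = 0. Since 0 = 0, parabolic.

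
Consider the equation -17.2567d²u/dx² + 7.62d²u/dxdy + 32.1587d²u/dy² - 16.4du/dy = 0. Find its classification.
Hyperbolic. (A = -17.2567, B = 7.62, C = 32.1587 gives B² - 4AC = 2277.87655316.)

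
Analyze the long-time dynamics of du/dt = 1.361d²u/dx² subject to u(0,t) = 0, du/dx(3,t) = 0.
Long-time behavior: u → 0. Heat escapes through the Dirichlet boundary.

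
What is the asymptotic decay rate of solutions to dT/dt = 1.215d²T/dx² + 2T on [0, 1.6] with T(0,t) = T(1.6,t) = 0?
Eigenvalues: λₙ = 1.215n²π²/1.6² - 2.
First three modes:
  n=1: λ₁ = 1.215π²/1.6² - 2 ≈ 2.684
  n=2: λ₂ = 4.86π²/1.6² - 2 ≈ 16.737
  n=3: λ₃ = 10.935π²/1.6² - 2 ≈ 40.158
Since 1.215π²/1.6² ≈ 4.684 > 2, all λₙ > 0.
The n=1 mode decays slowest → dominates as t → ∞.
Asymptotic: T ~ c₁ sin(πx/1.6) e^{-λ₁t} with decay rate λ₁ ≈ 2.684.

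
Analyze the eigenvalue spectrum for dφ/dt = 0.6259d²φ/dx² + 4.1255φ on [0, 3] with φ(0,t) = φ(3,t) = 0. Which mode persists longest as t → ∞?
Eigenvalues: λₙ = 0.6259n²π²/3² - 4.1255.
First three modes:
  n=1: λ₁ = 0.6259π²/3² - 4.1255 ≈ -3.439
  n=2: λ₂ = 2.5036π²/3² - 4.1255 ≈ -1.38
  n=3: λ₃ = 5.6331π²/3² - 4.1255 ≈ 2.052
Since 0.6259π²/3² ≈ 0.686 < 4.1255, λ₁ < 0.
The n=1 mode grows fastest (−λₙ is largest for n=1) → dominates.
Asymptotic: φ ~ c₁ sin(πx/3) e^{3.439t} (exponential growth at rate −λ₁ ≈ 3.439).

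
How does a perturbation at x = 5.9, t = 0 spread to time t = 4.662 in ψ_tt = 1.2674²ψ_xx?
Domain of influence: [-0.0086188, 11.8086188]. Data at x = 5.9 spreads outward at speed 1.2674.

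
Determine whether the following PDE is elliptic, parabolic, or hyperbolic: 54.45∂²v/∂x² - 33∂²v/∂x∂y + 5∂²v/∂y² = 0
Coefficients: A = 54.45, B = -33, C = 5. B² - 4AC = 0, which is zero, so the equation is parabolic.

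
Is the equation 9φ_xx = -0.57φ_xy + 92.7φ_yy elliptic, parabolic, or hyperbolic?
Rewriting in standard form: 9φ_xx + 0.57φ_xy - 92.7φ_yy = 0. Computing B² - 4AC with A = 9, B = 0.57, C = -92.7: discriminant = 3337.5249 (positive). Answer: hyperbolic.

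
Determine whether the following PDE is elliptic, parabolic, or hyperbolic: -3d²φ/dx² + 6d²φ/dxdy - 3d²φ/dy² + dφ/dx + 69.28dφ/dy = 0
Coefficients: A = -3, B = 6, C = -3. B² - 4AC = 0, which is zero, so the equation is parabolic.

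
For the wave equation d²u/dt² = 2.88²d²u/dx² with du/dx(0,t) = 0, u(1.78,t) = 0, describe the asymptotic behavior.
u oscillates (no decay). Energy is conserved; the solution oscillates indefinitely as standing waves.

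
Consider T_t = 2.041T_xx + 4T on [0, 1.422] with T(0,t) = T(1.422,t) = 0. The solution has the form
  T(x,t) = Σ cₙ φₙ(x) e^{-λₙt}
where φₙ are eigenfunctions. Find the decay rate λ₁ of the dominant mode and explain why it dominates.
Eigenvalues: λₙ = 2.041n²π²/1.422² - 4.
First three modes:
  n=1: λ₁ = 2.041π²/1.422² - 4 ≈ 5.962
  n=2: λ₂ = 8.164π²/1.422² - 4 ≈ 35.848
  n=3: λ₃ = 18.369π²/1.422² - 4 ≈ 85.657
Since 2.041π²/1.422² ≈ 9.962 > 4, all λₙ > 0.
The n=1 mode decays slowest → dominates as t → ∞.
Asymptotic: T ~ c₁ sin(πx/1.422) e^{-λ₁t} with decay rate λ₁ ≈ 5.962.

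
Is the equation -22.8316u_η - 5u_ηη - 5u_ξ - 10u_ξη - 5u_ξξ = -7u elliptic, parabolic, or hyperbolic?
Rewriting in standard form: -5u_ξξ - 10u_ξη - 5u_ηη - 5u_ξ - 22.8316u_η + 7u = 0. Computing B² - 4AC with A = -5, B = -10, C = -5: discriminant = 0 (zero). Answer: parabolic.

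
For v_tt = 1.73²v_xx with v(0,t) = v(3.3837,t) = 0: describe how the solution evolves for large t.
v oscillates (no decay). Energy is conserved; the solution oscillates indefinitely as standing waves.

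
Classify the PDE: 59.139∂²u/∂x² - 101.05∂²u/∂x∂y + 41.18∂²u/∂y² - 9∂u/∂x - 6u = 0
A = 59.139, B = -101.05, C = 41.18. Discriminant B² - 4AC = 469.72642. Since 469.72642 > 0, hyperbolic.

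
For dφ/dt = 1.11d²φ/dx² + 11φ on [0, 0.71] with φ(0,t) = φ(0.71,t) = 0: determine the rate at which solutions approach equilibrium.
Eigenvalues: λₙ = 1.11n²π²/0.71² - 11.
First three modes:
  n=1: λ₁ = 1.11π²/0.71² - 11 ≈ 10.732
  n=2: λ₂ = 4.44π²/0.71² - 11 ≈ 75.929
  n=3: λ₃ = 9.99π²/0.71² - 11 ≈ 184.591
Since 1.11π²/0.71² ≈ 21.732 > 11, all λₙ > 0.
The n=1 mode decays slowest → dominates as t → ∞.
Asymptotic: φ ~ c₁ sin(πx/0.71) e^{-λ₁t} with decay rate λ₁ ≈ 10.732.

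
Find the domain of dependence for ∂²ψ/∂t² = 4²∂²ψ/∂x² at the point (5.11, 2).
Domain of dependence: [-2.89, 13.11]. Signals travel at speed 4, so data within |x - 5.11| ≤ 4·2 = 8 can reach the point.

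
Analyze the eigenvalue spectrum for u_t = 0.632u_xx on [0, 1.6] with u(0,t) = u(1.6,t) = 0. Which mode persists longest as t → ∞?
Eigenvalues: λₙ = 0.632n²π²/1.6².
First three modes:
  n=1: λ₁ = 0.632π²/1.6² ≈ 2.437
  n=2: λ₂ = 2.528π²/1.6² ≈ 9.746 (4× faster decay)
  n=3: λ₃ = 5.688π²/1.6² ≈ 21.929 (9× faster decay)
As t → ∞, higher modes decay exponentially faster. The n=1 mode dominates: u ~ c₁ sin(πx/1.6) e^{-λ₁t}.
Decay rate: λ₁ = 0.632π²/1.6² ≈ 2.437.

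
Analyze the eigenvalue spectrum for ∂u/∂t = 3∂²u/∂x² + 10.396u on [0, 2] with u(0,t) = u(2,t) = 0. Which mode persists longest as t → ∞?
Eigenvalues: λₙ = 3n²π²/2² - 10.396.
First three modes:
  n=1: λ₁ = 3π²/2² - 10.396 ≈ -2.994
  n=2: λ₂ = 12π²/2² - 10.396 ≈ 19.213
  n=3: λ₃ = 27π²/2² - 10.396 ≈ 56.224
Since 3π²/2² ≈ 7.402 < 10.396, λ₁ < 0.
The n=1 mode grows fastest (−λₙ is largest for n=1) → dominates.
Asymptotic: u ~ c₁ sin(πx/2) e^{2.994t} (exponential growth at rate −λ₁ ≈ 2.994).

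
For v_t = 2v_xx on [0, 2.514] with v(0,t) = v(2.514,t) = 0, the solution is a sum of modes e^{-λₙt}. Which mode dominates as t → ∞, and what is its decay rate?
Eigenvalues: λₙ = 2n²π²/2.514².
First three modes:
  n=1: λ₁ = 2π²/2.514² ≈ 3.123
  n=2: λ₂ = 8π²/2.514² ≈ 12.493 (4× faster decay)
  n=3: λ₃ = 18π²/2.514² ≈ 28.109 (9× faster decay)
As t → ∞, higher modes decay exponentially faster. The n=1 mode dominates: v ~ c₁ sin(πx/2.514) e^{-λ₁t}.
Decay rate: λ₁ = 2π²/2.514² ≈ 3.123.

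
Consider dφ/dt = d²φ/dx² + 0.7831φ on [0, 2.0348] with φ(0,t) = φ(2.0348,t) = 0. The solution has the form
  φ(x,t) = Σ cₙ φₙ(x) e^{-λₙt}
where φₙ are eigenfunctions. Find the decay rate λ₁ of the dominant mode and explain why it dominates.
Eigenvalues: λₙ = n²π²/2.0348² - 0.7831.
First three modes:
  n=1: λ₁ = π²/2.0348² - 0.7831 ≈ 1.601
  n=2: λ₂ = 4π²/2.0348² - 0.7831 ≈ 8.752
  n=3: λ₃ = 9π²/2.0348² - 0.7831 ≈ 20.67
Since π²/2.0348² ≈ 2.384 > 0.7831, all λₙ > 0.
The n=1 mode decays slowest → dominates as t → ∞.
Asymptotic: φ ~ c₁ sin(πx/2.0348) e^{-λ₁t} with decay rate λ₁ ≈ 1.601.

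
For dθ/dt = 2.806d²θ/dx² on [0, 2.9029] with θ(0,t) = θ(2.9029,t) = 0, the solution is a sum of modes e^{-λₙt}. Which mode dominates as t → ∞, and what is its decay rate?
Eigenvalues: λₙ = 2.806n²π²/2.9029².
First three modes:
  n=1: λ₁ = 2.806π²/2.9029² ≈ 3.286
  n=2: λ₂ = 11.224π²/2.9029² ≈ 13.146 (4× faster decay)
  n=3: λ₃ = 25.254π²/2.9029² ≈ 29.578 (9× faster decay)
As t → ∞, higher modes decay exponentially faster. The n=1 mode dominates: θ ~ c₁ sin(πx/2.9029) e^{-λ₁t}.
Decay rate: λ₁ = 2.806π²/2.9029² ≈ 3.286.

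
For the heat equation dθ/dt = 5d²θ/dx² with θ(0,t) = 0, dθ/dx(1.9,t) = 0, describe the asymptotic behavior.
θ → 0. Heat escapes through the Dirichlet boundary.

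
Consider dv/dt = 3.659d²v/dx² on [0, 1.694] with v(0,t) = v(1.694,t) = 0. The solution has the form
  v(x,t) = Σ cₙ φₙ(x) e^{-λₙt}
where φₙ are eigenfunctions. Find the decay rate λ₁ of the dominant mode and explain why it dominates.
Eigenvalues: λₙ = 3.659n²π²/1.694².
First three modes:
  n=1: λ₁ = 3.659π²/1.694² ≈ 12.584
  n=2: λ₂ = 14.636π²/1.694² ≈ 50.338 (4× faster decay)
  n=3: λ₃ = 32.931π²/1.694² ≈ 113.26 (9× faster decay)
As t → ∞, higher modes decay exponentially faster. The n=1 mode dominates: v ~ c₁ sin(πx/1.694) e^{-λ₁t}.
Decay rate: λ₁ = 3.659π²/1.694² ≈ 12.584.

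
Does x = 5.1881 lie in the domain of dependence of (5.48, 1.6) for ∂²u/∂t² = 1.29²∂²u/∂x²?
Yes. The domain of dependence is [3.416, 7.544], and 5.1881 ∈ [3.416, 7.544].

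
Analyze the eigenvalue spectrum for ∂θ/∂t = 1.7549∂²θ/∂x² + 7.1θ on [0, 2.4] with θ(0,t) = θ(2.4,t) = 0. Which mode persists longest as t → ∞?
Eigenvalues: λₙ = 1.7549n²π²/2.4² - 7.1.
First three modes:
  n=1: λ₁ = 1.7549π²/2.4² - 7.1 ≈ -4.093
  n=2: λ₂ = 7.0196π²/2.4² - 7.1 ≈ 4.928
  n=3: λ₃ = 15.7941π²/2.4² - 7.1 ≈ 19.963
Since 1.7549π²/2.4² ≈ 3.007 < 7.1, λ₁ < 0.
The n=1 mode grows fastest (−λₙ is largest for n=1) → dominates.
Asymptotic: θ ~ c₁ sin(πx/2.4) e^{4.093t} (exponential growth at rate −λ₁ ≈ 4.093).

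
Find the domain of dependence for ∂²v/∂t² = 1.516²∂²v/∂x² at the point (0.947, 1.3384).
Domain of dependence: [-1.0820144, 2.9760144]. Signals travel at speed 1.516, so data within |x - 0.947| ≤ 1.516·1.3384 = 2.0290144 can reach the point.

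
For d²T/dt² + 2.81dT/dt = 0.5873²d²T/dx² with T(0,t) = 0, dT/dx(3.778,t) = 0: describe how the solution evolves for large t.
T → 0. Damping (γ=2.81) dissipates energy; oscillations decay exponentially.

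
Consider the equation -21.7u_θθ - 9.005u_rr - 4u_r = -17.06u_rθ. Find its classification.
Rewriting in standard form: -9.005u_rr + 17.06u_rθ - 21.7u_θθ - 4u_r = 0. Elliptic. (A = -9.005, B = 17.06, C = -21.7 gives B² - 4AC = -490.5904.)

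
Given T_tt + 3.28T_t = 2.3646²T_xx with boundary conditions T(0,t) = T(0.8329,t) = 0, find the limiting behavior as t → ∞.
T → 0. Damping (γ=3.28) dissipates energy; oscillations decay exponentially.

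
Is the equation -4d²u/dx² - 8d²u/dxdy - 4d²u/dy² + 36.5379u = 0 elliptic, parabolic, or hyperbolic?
Computing B² - 4AC with A = -4, B = -8, C = -4: discriminant = 0 (zero). Answer: parabolic.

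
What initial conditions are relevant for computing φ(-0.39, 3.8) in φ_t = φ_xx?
The entire real line. The heat equation has infinite propagation speed: any initial disturbance instantly affects all points (though exponentially small far away).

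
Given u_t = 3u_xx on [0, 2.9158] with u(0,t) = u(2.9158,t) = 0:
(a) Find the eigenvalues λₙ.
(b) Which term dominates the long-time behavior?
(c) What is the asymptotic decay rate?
Eigenvalues: λₙ = 3n²π²/2.9158².
First three modes:
  n=1: λ₁ = 3π²/2.9158² ≈ 3.483
  n=2: λ₂ = 12π²/2.9158² ≈ 13.93 (4× faster decay)
  n=3: λ₃ = 27π²/2.9158² ≈ 31.344 (9× faster decay)
As t → ∞, higher modes decay exponentially faster. The n=1 mode dominates: u ~ c₁ sin(πx/2.9158) e^{-λ₁t}.
Decay rate: λ₁ = 3π²/2.9158² ≈ 3.483.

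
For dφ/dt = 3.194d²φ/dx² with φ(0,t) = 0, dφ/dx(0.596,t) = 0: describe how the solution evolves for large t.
φ → 0. Heat escapes through the Dirichlet boundary.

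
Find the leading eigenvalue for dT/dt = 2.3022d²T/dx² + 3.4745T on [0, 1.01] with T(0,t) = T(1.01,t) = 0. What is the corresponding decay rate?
Eigenvalues: λₙ = 2.3022n²π²/1.01² - 3.4745.
First three modes:
  n=1: λ₁ = 2.3022π²/1.01² - 3.4745 ≈ 18.8
  n=2: λ₂ = 9.2088π²/1.01² - 3.4745 ≈ 85.622
  n=3: λ₃ = 20.7198π²/1.01² - 3.4745 ≈ 196.992
Since 2.3022π²/1.01² ≈ 22.274 > 3.4745, all λₙ > 0.
The n=1 mode decays slowest → dominates as t → ∞.
Asymptotic: T ~ c₁ sin(πx/1.01) e^{-λ₁t} with decay rate λ₁ ≈ 18.8.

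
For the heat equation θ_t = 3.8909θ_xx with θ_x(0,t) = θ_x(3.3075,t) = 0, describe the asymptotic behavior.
θ → constant (steady state). Heat is conserved (no flux at boundaries); solution approaches the spatial average.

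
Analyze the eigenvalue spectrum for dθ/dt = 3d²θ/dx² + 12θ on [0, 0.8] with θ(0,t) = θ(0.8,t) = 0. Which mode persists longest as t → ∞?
Eigenvalues: λₙ = 3n²π²/0.8² - 12.
First three modes:
  n=1: λ₁ = 3π²/0.8² - 12 ≈ 34.264
  n=2: λ₂ = 12π²/0.8² - 12 ≈ 173.055
  n=3: λ₃ = 27π²/0.8² - 12 ≈ 404.374
Since 3π²/0.8² ≈ 46.264 > 12, all λₙ > 0.
The n=1 mode decays slowest → dominates as t → ∞.
Asymptotic: θ ~ c₁ sin(πx/0.8) e^{-λ₁t} with decay rate λ₁ ≈ 34.264.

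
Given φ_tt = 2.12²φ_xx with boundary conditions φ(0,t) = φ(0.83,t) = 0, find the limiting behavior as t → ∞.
φ oscillates (no decay). Energy is conserved; the solution oscillates indefinitely as standing waves.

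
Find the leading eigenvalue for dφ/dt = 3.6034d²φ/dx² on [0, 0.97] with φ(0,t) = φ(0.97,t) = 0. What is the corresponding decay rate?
Eigenvalues: λₙ = 3.6034n²π²/0.97².
First three modes:
  n=1: λ₁ = 3.6034π²/0.97² ≈ 37.798
  n=2: λ₂ = 14.4136π²/0.97² ≈ 151.192 (4× faster decay)
  n=3: λ₃ = 32.4306π²/0.97² ≈ 340.182 (9× faster decay)
As t → ∞, higher modes decay exponentially faster. The n=1 mode dominates: φ ~ c₁ sin(πx/0.97) e^{-λ₁t}.
Decay rate: λ₁ = 3.6034π²/0.97² ≈ 37.798.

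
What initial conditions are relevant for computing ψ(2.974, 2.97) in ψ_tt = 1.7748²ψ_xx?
Domain of dependence: [-2.297156, 8.245156]. Signals travel at speed 1.7748, so data within |x - 2.974| ≤ 1.7748·2.97 = 5.271156 can reach the point.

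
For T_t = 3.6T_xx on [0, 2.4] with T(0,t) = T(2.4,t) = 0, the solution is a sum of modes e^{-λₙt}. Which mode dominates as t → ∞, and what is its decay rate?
Eigenvalues: λₙ = 3.6n²π²/2.4².
First three modes:
  n=1: λ₁ = 3.6π²/2.4² ≈ 6.169
  n=2: λ₂ = 14.4π²/2.4² ≈ 24.674 (4× faster decay)
  n=3: λ₃ = 32.4π²/2.4² ≈ 55.517 (9× faster decay)
As t → ∞, higher modes decay exponentially faster. The n=1 mode dominates: T ~ c₁ sin(πx/2.4) e^{-λ₁t}.
Decay rate: λ₁ = 3.6π²/2.4² ≈ 6.169.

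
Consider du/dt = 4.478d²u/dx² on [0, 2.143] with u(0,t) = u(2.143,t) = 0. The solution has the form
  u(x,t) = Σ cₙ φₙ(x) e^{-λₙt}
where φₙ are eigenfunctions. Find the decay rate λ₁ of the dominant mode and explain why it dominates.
Eigenvalues: λₙ = 4.478n²π²/2.143².
First three modes:
  n=1: λ₁ = 4.478π²/2.143² ≈ 9.624
  n=2: λ₂ = 17.912π²/2.143² ≈ 38.495 (4× faster decay)
  n=3: λ₃ = 40.302π²/2.143² ≈ 86.613 (9× faster decay)
As t → ∞, higher modes decay exponentially faster. The n=1 mode dominates: u ~ c₁ sin(πx/2.143) e^{-λ₁t}.
Decay rate: λ₁ = 4.478π²/2.143² ≈ 9.624.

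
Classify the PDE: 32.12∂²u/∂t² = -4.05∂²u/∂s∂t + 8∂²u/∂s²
Rewriting in standard form: -8∂²u/∂s² + 4.05∂²u/∂s∂t + 32.12∂²u/∂t² = 0. A = -8, B = 4.05, C = 32.12. Discriminant B² - 4AC = 1044.2425. Since 1044.2425 > 0, hyperbolic.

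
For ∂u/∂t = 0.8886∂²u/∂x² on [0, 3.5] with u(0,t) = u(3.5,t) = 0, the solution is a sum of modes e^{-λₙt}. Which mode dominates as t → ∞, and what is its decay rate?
Eigenvalues: λₙ = 0.8886n²π²/3.5².
First three modes:
  n=1: λ₁ = 0.8886π²/3.5² ≈ 0.716
  n=2: λ₂ = 3.5544π²/3.5² ≈ 2.864 (4× faster decay)
  n=3: λ₃ = 7.9974π²/3.5² ≈ 6.443 (9× faster decay)
As t → ∞, higher modes decay exponentially faster. The n=1 mode dominates: u ~ c₁ sin(πx/3.5) e^{-λ₁t}.
Decay rate: λ₁ = 0.8886π²/3.5² ≈ 0.716.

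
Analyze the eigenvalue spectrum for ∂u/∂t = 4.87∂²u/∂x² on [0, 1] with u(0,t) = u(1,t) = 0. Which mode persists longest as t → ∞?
Eigenvalues: λₙ = 4.87n²π².
First three modes:
  n=1: λ₁ = 4.87π² ≈ 48.065
  n=2: λ₂ = 19.48π² ≈ 192.26 (4× faster decay)
  n=3: λ₃ = 43.83π² ≈ 432.585 (9× faster decay)
As t → ∞, higher modes decay exponentially faster. The n=1 mode dominates: u ~ c₁ sin(πx) e^{-λ₁t}.
Decay rate: λ₁ = 4.87π² ≈ 48.065.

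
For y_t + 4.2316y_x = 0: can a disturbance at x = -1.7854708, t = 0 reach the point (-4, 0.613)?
No. Only data at x = -6.5939708 affects (-4, 0.613). Advection has one-way propagation along characteristics.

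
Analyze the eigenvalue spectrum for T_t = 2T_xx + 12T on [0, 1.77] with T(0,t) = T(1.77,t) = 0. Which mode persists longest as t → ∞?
Eigenvalues: λₙ = 2n²π²/1.77² - 12.
First three modes:
  n=1: λ₁ = 2π²/1.77² - 12 ≈ -5.699
  n=2: λ₂ = 8π²/1.77² - 12 ≈ 13.202
  n=3: λ₃ = 18π²/1.77² - 12 ≈ 44.706
Since 2π²/1.77² ≈ 6.301 < 12, λ₁ < 0.
The n=1 mode grows fastest (−λₙ is largest for n=1) → dominates.
Asymptotic: T ~ c₁ sin(πx/1.77) e^{5.699t} (exponential growth at rate −λ₁ ≈ 5.699).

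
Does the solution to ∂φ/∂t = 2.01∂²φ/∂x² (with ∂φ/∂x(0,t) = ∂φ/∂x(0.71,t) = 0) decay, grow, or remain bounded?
φ → constant (steady state). Heat is conserved (no flux at boundaries); solution approaches the spatial average.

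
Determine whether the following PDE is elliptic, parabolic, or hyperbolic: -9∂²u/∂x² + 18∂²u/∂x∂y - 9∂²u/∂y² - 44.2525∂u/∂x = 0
Coefficients: A = -9, B = 18, C = -9. B² - 4AC = 0, which is zero, so the equation is parabolic.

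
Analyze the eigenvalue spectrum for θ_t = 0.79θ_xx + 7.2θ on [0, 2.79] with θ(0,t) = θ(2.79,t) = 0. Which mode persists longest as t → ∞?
Eigenvalues: λₙ = 0.79n²π²/2.79² - 7.2.
First three modes:
  n=1: λ₁ = 0.79π²/2.79² - 7.2 ≈ -6.198
  n=2: λ₂ = 3.16π²/2.79² - 7.2 ≈ -3.193
  n=3: λ₃ = 7.11π²/2.79² - 7.2 ≈ 1.815
Since 0.79π²/2.79² ≈ 1.002 < 7.2, λ₁ < 0.
The n=1 mode grows fastest (−λₙ is largest for n=1) → dominates.
Asymptotic: θ ~ c₁ sin(πx/2.79) e^{6.198t} (exponential growth at rate −λ₁ ≈ 6.198).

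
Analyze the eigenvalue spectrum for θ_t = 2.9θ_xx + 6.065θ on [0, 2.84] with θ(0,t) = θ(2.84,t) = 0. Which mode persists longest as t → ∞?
Eigenvalues: λₙ = 2.9n²π²/2.84² - 6.065.
First three modes:
  n=1: λ₁ = 2.9π²/2.84² - 6.065 ≈ -2.516
  n=2: λ₂ = 11.6π²/2.84² - 6.065 ≈ 8.13
  n=3: λ₃ = 26.1π²/2.84² - 6.065 ≈ 25.873
Since 2.9π²/2.84² ≈ 3.549 < 6.065, λ₁ < 0.
The n=1 mode grows fastest (−λₙ is largest for n=1) → dominates.
Asymptotic: θ ~ c₁ sin(πx/2.84) e^{2.516t} (exponential growth at rate −λ₁ ≈ 2.516).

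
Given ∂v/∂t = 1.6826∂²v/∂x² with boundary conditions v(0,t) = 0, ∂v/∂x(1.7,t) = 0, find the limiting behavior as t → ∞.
v → 0. Heat escapes through the Dirichlet boundary.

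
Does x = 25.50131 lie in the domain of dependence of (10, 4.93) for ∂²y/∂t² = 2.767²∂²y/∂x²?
No. The domain of dependence is [-3.64131, 23.64131], and 25.50131 is outside this interval.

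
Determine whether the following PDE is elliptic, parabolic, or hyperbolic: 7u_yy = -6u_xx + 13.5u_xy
Rewriting in standard form: 6u_xx - 13.5u_xy + 7u_yy = 0. Coefficients: A = 6, B = -13.5, C = 7. B² - 4AC = 14.25, which is positive, so the equation is hyperbolic.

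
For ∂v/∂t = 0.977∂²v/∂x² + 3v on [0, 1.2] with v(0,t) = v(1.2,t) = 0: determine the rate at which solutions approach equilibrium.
Eigenvalues: λₙ = 0.977n²π²/1.2² - 3.
First three modes:
  n=1: λ₁ = 0.977π²/1.2² - 3 ≈ 3.696
  n=2: λ₂ = 3.908π²/1.2² - 3 ≈ 23.785
  n=3: λ₃ = 8.793π²/1.2² - 3 ≈ 57.266
Since 0.977π²/1.2² ≈ 6.696 > 3, all λₙ > 0.
The n=1 mode decays slowest → dominates as t → ∞.
Asymptotic: v ~ c₁ sin(πx/1.2) e^{-λ₁t} with decay rate λ₁ ≈ 3.696.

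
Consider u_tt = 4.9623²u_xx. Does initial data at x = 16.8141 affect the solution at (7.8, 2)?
Yes. The domain of dependence is [-2.1246, 17.7246], and 16.8141 ∈ [-2.1246, 17.7246].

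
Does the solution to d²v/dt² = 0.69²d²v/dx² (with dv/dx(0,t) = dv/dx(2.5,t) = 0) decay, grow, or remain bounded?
v oscillates about a mean that drifts linearly in t (generically unbounded; no decay). There is no damping, so the nonconstant modes persist as standing waves (energy conserved, no decay). But with Neumann conditions at both ends the constant mode has eigenvalue 0: the spatial mean M(t) of v satisfies M'' = 0, so M(t) = M(0) + M'(0)·t. Unless the initial velocity has zero mean (∫v_t(x,0)dx = 0), the solution grows linearly in t (unbounded, though not exponentially); if it does have zero mean, the solution stays bounded and simply oscillates.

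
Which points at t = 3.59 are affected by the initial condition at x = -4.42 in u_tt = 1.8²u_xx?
Domain of influence: [-10.882, 2.042]. Data at x = -4.42 spreads outward at speed 1.8.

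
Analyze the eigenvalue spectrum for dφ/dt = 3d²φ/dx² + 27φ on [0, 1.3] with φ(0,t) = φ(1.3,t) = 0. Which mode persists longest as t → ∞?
Eigenvalues: λₙ = 3n²π²/1.3² - 27.
First three modes:
  n=1: λ₁ = 3π²/1.3² - 27 ≈ -9.48
  n=2: λ₂ = 12π²/1.3² - 27 ≈ 43.08
  n=3: λ₃ = 27π²/1.3² - 27 ≈ 130.68
Since 3π²/1.3² ≈ 17.52 < 27, λ₁ < 0.
The n=1 mode grows fastest (−λₙ is largest for n=1) → dominates.
Asymptotic: φ ~ c₁ sin(πx/1.3) e^{9.48t} (exponential growth at rate −λ₁ ≈ 9.48).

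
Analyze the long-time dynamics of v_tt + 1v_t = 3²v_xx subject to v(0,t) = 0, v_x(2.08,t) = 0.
Long-time behavior: v → 0. Damping (γ=1) dissipates energy; oscillations decay exponentially.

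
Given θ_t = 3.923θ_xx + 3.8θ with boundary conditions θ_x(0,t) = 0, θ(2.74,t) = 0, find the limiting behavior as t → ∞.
θ grows unboundedly. Reaction dominates diffusion (r=3.8 > κπ²/(4L²)≈1.29); solution grows exponentially.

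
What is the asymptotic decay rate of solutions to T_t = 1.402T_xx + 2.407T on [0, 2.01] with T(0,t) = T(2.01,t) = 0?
Eigenvalues: λₙ = 1.402n²π²/2.01² - 2.407.
First three modes:
  n=1: λ₁ = 1.402π²/2.01² - 2.407 ≈ 1.018
  n=2: λ₂ = 5.608π²/2.01² - 2.407 ≈ 11.293
  n=3: λ₃ = 12.618π²/2.01² - 2.407 ≈ 28.418
Since 1.402π²/2.01² ≈ 3.425 > 2.407, all λₙ > 0.
The n=1 mode decays slowest → dominates as t → ∞.
Asymptotic: T ~ c₁ sin(πx/2.01) e^{-λ₁t} with decay rate λ₁ ≈ 1.018.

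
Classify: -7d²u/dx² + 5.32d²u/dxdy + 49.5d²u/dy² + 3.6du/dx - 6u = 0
Hyperbolic (discriminant = 1414.3024).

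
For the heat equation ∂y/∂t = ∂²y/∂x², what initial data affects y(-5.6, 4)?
The entire real line. The heat equation has infinite propagation speed: any initial disturbance instantly affects all points (though exponentially small far away).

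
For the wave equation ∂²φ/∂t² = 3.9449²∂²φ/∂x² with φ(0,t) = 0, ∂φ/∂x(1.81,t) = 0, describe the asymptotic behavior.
φ oscillates (no decay). Energy is conserved; the solution oscillates indefinitely as standing waves.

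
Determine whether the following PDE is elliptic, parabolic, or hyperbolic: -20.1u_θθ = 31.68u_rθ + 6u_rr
Rewriting in standard form: -6u_rr - 31.68u_rθ - 20.1u_θθ = 0. Coefficients: A = -6, B = -31.68, C = -20.1. B² - 4AC = 521.2224, which is positive, so the equation is hyperbolic.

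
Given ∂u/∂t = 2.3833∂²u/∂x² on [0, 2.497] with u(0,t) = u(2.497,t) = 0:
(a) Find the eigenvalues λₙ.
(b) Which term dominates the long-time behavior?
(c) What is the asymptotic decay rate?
Eigenvalues: λₙ = 2.3833n²π²/2.497².
First three modes:
  n=1: λ₁ = 2.3833π²/2.497² ≈ 3.773
  n=2: λ₂ = 9.5332π²/2.497² ≈ 15.09 (4× faster decay)
  n=3: λ₃ = 21.4497π²/2.497² ≈ 33.953 (9× faster decay)
As t → ∞, higher modes decay exponentially faster. The n=1 mode dominates: u ~ c₁ sin(πx/2.497) e^{-λ₁t}.
Decay rate: λ₁ = 2.3833π²/2.497² ≈ 3.773.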